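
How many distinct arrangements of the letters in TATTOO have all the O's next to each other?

Treat the 2 copies of O as a single block. The multiset to arrange is then {OO, A, T, T, T}, 5 items in all.
That gives (5)!/(3!) = 20 arrangements.

20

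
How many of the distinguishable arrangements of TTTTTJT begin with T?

With the first slot taken by T, it remains to arrange the other 6 letters (TTTTJT).
Those 6 letters have T appearing 5 times, giving (6)!/(5!) = 6.

6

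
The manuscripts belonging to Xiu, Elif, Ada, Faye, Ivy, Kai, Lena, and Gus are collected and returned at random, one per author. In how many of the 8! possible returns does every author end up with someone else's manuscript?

Let Aᵢ be the assignments in which author i gets their own manuscript. We want the size of the complement of A₁∪…∪A_8.
By inclusion–exclusion this is Σ_{j=0}^{8} (−1)^j C(8,j)·(8−j)!.
Computing: 40320 − 40320 + 20160 − 6720 + 1680 − 336 + 56 − 8 + 1 = 14833.

14833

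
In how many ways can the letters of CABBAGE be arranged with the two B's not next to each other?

900

There are 7!/(2!·2!) = 1260 arrangements of CABBAGE in total.
Arrangements with the B's together: treat BB as one letter, giving (6)!/(2!) = 360.
Hence 1260 − 360 = 900.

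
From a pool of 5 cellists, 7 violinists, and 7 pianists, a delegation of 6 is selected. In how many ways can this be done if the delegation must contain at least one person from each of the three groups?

22295

Total 6-person selections from all 19: C(19,6) = 27132.
Subtract selections that omit an entire group: no cellists → C(14,6) = 3003; no violinists → C(12,6) = 924; no pianists → C(12,6) = 924.
Add back selections omitting two groups (i.e. drawn from a single group): C(5,6) + C(7,6) + C(7,6) = 14.
By inclusion–exclusion: 27132 − 4851 + 14 = 22295.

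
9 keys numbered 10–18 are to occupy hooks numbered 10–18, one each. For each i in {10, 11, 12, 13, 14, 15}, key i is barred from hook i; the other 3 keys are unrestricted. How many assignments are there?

Let Aᵢ (for 10 ≤ i ≤ 15) be the placements that put key i in its forbidden hook. Any j of these fix j positions, leaving (9−j)! ways to fill the rest, and there are C(6,j) ways to pick which j.
By inclusion–exclusion, the number of valid placements is Σ_{j=0}^{6} (−1)^j C(6,j)·(9−j)!.
Computing: 362880 − 241920 + 75600 − 14400 + 1800 − 144 + 6 = 183822.

183822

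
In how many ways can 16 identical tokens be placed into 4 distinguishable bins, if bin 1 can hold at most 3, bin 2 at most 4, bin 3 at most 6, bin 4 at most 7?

Ignoring the caps, the number of non-negative solutions to x_1+…+x_4 = 16 is C(19,3) = 969.
Subtract solutions that violate a single cap (substitute x_i' = x_i − (cap_i+1)): x_1 ≥ 4 gives C(15,3) = 455; x_2 ≥ 5 gives C(14,3) = 364; x_3 ≥ 7 gives C(12,3) = 220; x_4 ≥ 8 gives C(11,3) = 165. Together 1204.
Add back pairs where two caps are both exceeded: 120 + 56 + 35 + 35 + 20 + 4 = 270.
Subtract triples: 1 + 0 + 0 + 0 = 1.
By inclusion–exclusion the count is 969 − 1204 + 270 − 1 = 34.

34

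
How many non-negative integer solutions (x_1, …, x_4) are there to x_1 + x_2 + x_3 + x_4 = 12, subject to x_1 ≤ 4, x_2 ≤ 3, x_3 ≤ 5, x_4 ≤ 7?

Without the upper bounds there are C(15,3) = 455 ways to split 12 among 4 variables.
Subtract solutions that violate a single cap (substitute x_i' = x_i − (cap_i+1)): x_1 ≥ 5 gives C(10,3) = 120; x_2 ≥ 4 gives C(11,3) = 165; x_3 ≥ 6 gives C(9,3) = 84; x_4 ≥ 8 gives C(7,3) = 35. Together 404.
Add back pairs where two caps are both exceeded: 20 + 4 + 0 + 10 + 1 + 0 = 35.
By inclusion–exclusion the count is 455 − 404 + 35 = 86.

86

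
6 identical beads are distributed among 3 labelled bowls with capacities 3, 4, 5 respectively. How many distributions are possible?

Without the upper bounds there are C(8,2) = 28 ways to split 6 among 3 bowls.
Subtract solutions that violate a single cap (substitute x_i' = x_i − (cap_i+1)): x_1 ≥ 4 gives C(4,2) = 6; x_2 ≥ 5 gives C(3,2) = 3; x_3 ≥ 6 gives C(2,2) = 1. Together 10.
No two caps can be exceeded simultaneously, so the pair terms are all 0.
By inclusion–exclusion the count is 28 − 10 + 0 = 18.

18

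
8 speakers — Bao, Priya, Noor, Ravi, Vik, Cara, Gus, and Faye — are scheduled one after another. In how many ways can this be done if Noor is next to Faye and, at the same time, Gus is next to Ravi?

2880

Treat {Noor,Faye} as one block (2 orders) and {Gus,Ravi} as another (2 orders).
That leaves 6 units to arrange: 2 × 2 × 6! = 4 × 720 = 2880.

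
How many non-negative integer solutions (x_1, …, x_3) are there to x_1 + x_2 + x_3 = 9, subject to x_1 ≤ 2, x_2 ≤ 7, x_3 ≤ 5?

Without the upper bounds there are C(11,2) = 55 ways to split 9 among 3 variables.
Subtract solutions that violate a single cap (substitute x_i' = x_i − (cap_i+1)): x_1 ≥ 3 gives C(8,2) = 28; x_2 ≥ 8 gives C(3,2) = 3; x_3 ≥ 6 gives C(5,2) = 10. Together 41.
Add back pairs where two caps are both exceeded: 0 + 1 + 0 = 1.
By inclusion–exclusion the count is 55 − 41 + 1 = 15.

15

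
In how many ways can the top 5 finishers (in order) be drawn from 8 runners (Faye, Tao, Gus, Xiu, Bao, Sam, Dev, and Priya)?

6720

This is an ordered selection of 5 from 8: P(8,5).
That gives 8 × 7 × 6 × 5 × 4 = 6720.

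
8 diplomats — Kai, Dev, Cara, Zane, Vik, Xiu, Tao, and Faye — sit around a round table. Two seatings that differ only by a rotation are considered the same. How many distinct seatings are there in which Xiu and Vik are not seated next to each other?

All circular seatings of 8 people number (7)! = 5040.
Seatings with Xiu beside Vik: treat them as a block with 2 internal orders, giving 2 × (6)! = 1440.
Subtracting, 5040 − 1440 = 3600.

3600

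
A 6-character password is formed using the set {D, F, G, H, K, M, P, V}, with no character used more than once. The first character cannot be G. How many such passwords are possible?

The first character has 8−1 = 7 choices (anything except G).
The remaining 5 characters are filled from the other 7 symbols without repetition: 7 × 6 × 5 × 4 × 3 = 2520.
Total: 7 × 2520 = 17640.

17640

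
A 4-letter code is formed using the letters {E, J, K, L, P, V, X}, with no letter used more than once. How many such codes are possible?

With no repetition, fill the 4 letters in order: 7 choices, then 6, down to 4.
7 × 6 × 5 × 4 = 840.

840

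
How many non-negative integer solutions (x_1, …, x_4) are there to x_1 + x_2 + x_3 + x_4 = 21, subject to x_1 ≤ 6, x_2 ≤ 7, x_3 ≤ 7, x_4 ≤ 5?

35

Ignoring the caps, the number of non-negative solutions to x_1+…+x_4 = 21 is C(24,3) = 2024.
Subtract solutions that violate a single cap (substitute x_i' = x_i − (cap_i+1)): x_1 ≥ 7 gives C(17,3) = 680; x_2 ≥ 8 gives C(16,3) = 560; x_3 ≥ 8 gives C(16,3) = 560; x_4 ≥ 6 gives C(18,3) = 816. Together 2616.
Add back pairs where two caps are both exceeded: 84 + 84 + 165 + 56 + 120 + 120 = 629.
Subtract triples: 0 + 1 + 1 + 0 = 2.
By inclusion–exclusion the count is 2024 − 2616 + 629 − 2 = 35.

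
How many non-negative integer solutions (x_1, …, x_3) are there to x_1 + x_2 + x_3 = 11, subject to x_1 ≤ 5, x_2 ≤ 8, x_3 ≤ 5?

30

Without the upper bounds there are C(13,2) = 78 ways to split 11 among 3 variables.
Subtract solutions that violate a single cap (substitute x_i' = x_i − (cap_i+1)): x_1 ≥ 6 gives C(7,2) = 21; x_2 ≥ 9 gives C(4,2) = 6; x_3 ≥ 6 gives C(7,2) = 21. Together 48.
No two caps can be exceeded simultaneously, so the pair terms are all 0.
By inclusion–exclusion the count is 78 − 48 + 0 = 30.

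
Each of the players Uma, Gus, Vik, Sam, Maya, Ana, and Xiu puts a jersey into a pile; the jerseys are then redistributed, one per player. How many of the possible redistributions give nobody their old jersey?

Let Aᵢ be the assignments in which player i gets their old jersey. We want the size of the complement of A₁∪…∪A_7.
By inclusion–exclusion this is Σ_{j=0}^{7} (−1)^j C(7,j)·(7−j)!.
Computing: 5040 − 5040 + 2520 − 840 + 210 − 42 + 7 − 1 = 1854.

1854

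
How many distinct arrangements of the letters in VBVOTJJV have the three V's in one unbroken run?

Treat the 3 copies of V as a single block. The multiset to arrange is then {VVV, B, J, J, O, T}, 6 items in all.
That gives (6)!/(2!) = 360 arrangements.

360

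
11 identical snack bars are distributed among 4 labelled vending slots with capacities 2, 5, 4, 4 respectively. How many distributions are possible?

31

Without the upper bounds there are C(14,3) = 364 ways to split 11 among 4 vending slots.
Subtract solutions that violate a single cap (substitute x_i' = x_i − (cap_i+1)): x_1 ≥ 3 gives C(11,3) = 165; x_2 ≥ 6 gives C(8,3) = 56; x_3 ≥ 5 gives C(9,3) = 84; x_4 ≥ 5 gives C(9,3) = 84. Together 389.
Add back pairs where two caps are both exceeded: 10 + 20 + 20 + 1 + 1 + 4 = 56.
By inclusion–exclusion the count is 364 − 389 + 56 = 31.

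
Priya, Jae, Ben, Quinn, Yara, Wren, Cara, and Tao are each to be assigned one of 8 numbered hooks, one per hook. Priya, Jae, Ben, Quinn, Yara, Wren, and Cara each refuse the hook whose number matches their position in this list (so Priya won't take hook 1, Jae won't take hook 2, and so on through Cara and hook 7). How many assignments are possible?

Let Aᵢ (for 1 ≤ i ≤ 7) be the placements that put person i in their forbidden hook. Any j of these fix j positions, leaving (8−j)! ways to fill the rest, and there are C(7,j) ways to pick which j.
By inclusion–exclusion, the number of valid placements is Σ_{j=0}^{7} (−1)^j C(7,j)·(8−j)!.
Computing: 40320 − 35280 + 15120 − 4200 + 840 − 126 + 14 − 1 = 16687.

16687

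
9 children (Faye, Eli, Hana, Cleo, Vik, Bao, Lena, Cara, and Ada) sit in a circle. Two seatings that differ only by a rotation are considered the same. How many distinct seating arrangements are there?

40320

Around a circle, 9 distinct people have 9!/9 = (8)! = 40320 rotationally distinct seatings.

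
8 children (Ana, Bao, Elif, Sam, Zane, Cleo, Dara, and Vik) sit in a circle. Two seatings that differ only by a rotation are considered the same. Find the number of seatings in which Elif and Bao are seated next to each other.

Glue Elif and Bao into a block (2 internal orders). Seating 7 units around a circle gives (6)! arrangements.
So 2 × (6)! = 2 × 720 = 1440.

1440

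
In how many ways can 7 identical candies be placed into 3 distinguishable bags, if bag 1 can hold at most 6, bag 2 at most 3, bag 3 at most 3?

15

By stars and bars, unrestricted non-negative solutions to x_1+…+x_3 = 7 number C(7+2,2) = 36.
Subtract solutions that violate a single cap (substitute x_i' = x_i − (cap_i+1)): x_1 ≥ 7 gives C(2,2) = 1; x_2 ≥ 4 gives C(5,2) = 10; x_3 ≥ 4 gives C(5,2) = 10. Together 21.
No two caps can be exceeded simultaneously, so the pair terms are all 0.
By inclusion–exclusion the count is 36 − 21 + 0 = 15.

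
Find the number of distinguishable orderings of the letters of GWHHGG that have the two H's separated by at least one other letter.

40

There are 6!/(3!·2!) = 60 arrangements of GWHHGG in total.
If the two H's are adjacent, glue them into one block, leaving 5 items to arrange: (5)!/(3!) = 20 ways.
Subtracting, 60 − 20 = 40 arrangements keep the H's apart.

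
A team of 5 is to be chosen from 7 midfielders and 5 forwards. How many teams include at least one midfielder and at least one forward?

770

With no constraint there are C(12,5) = 792 possible selections.
Subtract selections that omit an entire group: no midfielders → C(5,5) = 1; no forwards → C(7,5) = 21.
Both groups omitted at once is impossible, so 792 − 22 = 770.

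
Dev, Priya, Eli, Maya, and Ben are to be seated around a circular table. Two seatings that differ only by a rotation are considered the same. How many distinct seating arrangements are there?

24

Fix one person's seat to break rotational symmetry; the remaining 4 people can be arranged in (4)! = 24 ways.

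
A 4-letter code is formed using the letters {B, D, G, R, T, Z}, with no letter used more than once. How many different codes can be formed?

This is a permutation of 4 out of 6: P(6,4) = 6!/2!.
6 × 5 × 4 × 3 = 360.

360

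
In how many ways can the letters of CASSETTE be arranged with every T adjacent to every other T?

Treat the 2 copies of T as a single block. The multiset to arrange is then {TT, A, C, E, E, S, S}, 7 items in all.
That gives (7)!/(2!·2!) = 1260 arrangements.

1260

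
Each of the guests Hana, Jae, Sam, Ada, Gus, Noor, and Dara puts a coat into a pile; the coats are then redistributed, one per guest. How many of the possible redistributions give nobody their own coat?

1854

This is the derangement count D_7: permutations of 7 items with no fixed point.
By inclusion–exclusion this is Σ_{j=0}^{7} (−1)^j C(7,j)·(7−j)!.
Computing: 5040 − 5040 + 2520 − 840 + 210 − 42 + 7 − 1 = 1854.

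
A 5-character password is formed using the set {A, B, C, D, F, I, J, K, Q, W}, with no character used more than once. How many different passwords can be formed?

30240

With no repetition, fill the 5 characters in order: 10 choices, then 9, down to 6.
That product is 10 × 9 × 8 × 7 × 6 = 30240.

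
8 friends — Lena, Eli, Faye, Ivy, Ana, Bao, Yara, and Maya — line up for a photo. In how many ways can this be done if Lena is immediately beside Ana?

Treat {Lena, Ana} as a single unit. There are 7 units to order, and the pair itself can be ordered 2 ways.
So the count is 2·(7)! = 10080.

10080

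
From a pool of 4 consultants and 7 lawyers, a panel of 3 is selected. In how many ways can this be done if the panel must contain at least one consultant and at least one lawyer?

126

With no constraint there are C(11,3) = 165 possible selections.
Subtract selections that omit an entire group: no consultants → C(7,3) = 35; no lawyers → C(4,3) = 4.
Both groups omitted at once is impossible, so 165 − 39 = 126.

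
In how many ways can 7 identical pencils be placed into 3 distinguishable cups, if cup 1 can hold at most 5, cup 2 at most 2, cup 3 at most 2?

6

By stars and bars, unrestricted non-negative solutions to x_1+…+x_3 = 7 number C(7+2,2) = 36.
Subtract solutions that violate a single cap (substitute x_i' = x_i − (cap_i+1)): x_1 ≥ 6 gives C(3,2) = 3; x_2 ≥ 3 gives C(6,2) = 15; x_3 ≥ 3 gives C(6,2) = 15. Together 33.
Add back pairs where two caps are both exceeded: 0 + 0 + 3 = 3.
By inclusion–exclusion the count is 36 − 33 + 3 = 6.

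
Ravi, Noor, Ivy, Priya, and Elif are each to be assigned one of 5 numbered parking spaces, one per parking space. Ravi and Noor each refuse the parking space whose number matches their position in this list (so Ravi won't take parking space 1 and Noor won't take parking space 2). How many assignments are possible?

78

Let Aᵢ (for i ∈ {1, 2}) be the placements that put person i in their forbidden parking space. Any j of these fix j positions, leaving (5−j)! ways to fill the rest, and there are C(2,j) ways to pick which j.
By inclusion–exclusion, the number of valid placements is Σ_{j=0}^{2} (−1)^j C(2,j)·(5−j)!.
Computing: 120 − 48 + 6 = 78.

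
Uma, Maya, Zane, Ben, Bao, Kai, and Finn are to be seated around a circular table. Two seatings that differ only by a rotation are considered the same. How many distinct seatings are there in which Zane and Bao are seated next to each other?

240

Treat {Zane, Bao} as one unit (2 internal orders) and seat the resulting 6 units around the table: (5)! circular arrangements.
So 2 × (5)! = 2 × 120 = 240.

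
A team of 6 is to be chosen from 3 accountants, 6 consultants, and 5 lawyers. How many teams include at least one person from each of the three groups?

2430

Total 6-person selections from all 14: C(14,6) = 3003.
Subtract selections that omit an entire group: no accountants → C(11,6) = 462; no consultants → C(8,6) = 28; no lawyers → C(9,6) = 84.
Add back selections omitting two groups (i.e. drawn from a single group): C(3,6) + C(6,6) + C(5,6) = 1.
By inclusion–exclusion: 3003 − 574 + 1 = 2430.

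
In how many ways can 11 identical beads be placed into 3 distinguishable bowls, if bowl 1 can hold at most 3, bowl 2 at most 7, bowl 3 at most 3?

6

Without the upper bounds there are C(13,2) = 78 ways to split 11 among 3 bowls.
Subtract solutions that violate a single cap (substitute x_i' = x_i − (cap_i+1)): x_1 ≥ 4 gives C(9,2) = 36; x_2 ≥ 8 gives C(5,2) = 10; x_3 ≥ 4 gives C(9,2) = 36. Together 82.
Add back pairs where two caps are both exceeded: 0 + 10 + 0 = 10.
By inclusion–exclusion the count is 78 − 82 + 10 = 6.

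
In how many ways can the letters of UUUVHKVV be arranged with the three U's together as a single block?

120

Treat the 3 copies of U as a single block. The multiset to arrange is then {UUU, H, K, V, V, V}, 6 items in all.
That gives (6)!/(3!) = 120 arrangements.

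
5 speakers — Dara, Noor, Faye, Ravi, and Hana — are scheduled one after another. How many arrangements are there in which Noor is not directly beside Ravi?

There are 5! = 120 arrangements in all. If Noor and Ravi are adjacent, merging them into one block gives 2·(4)! = 48 arrangements.
Complementary counting: 120 − 48 = 72.

72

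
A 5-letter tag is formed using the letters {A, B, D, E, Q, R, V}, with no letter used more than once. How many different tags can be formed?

2520

With no repetition, fill the 5 letters in order: 7 choices, then 6, down to 3.
7 × 6 × 5 × 4 × 3 = 2520.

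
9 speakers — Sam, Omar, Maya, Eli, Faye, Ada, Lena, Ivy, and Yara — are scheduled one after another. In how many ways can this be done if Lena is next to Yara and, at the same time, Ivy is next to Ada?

20160

Treat {Lena,Yara} as one block (2 orders) and {Ivy,Ada} as another (2 orders).
That leaves 7 units to arrange: 2 × 2 × 7! = 4 × 5040 = 20160.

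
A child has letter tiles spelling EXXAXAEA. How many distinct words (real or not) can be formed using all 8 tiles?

560

EXXAXAEA has 8 letters with A appearing 3 times, E appearing twice, and X appearing 3 times.
So there are 8! / (3!·3!·2!) = 560 distinguishable arrangements.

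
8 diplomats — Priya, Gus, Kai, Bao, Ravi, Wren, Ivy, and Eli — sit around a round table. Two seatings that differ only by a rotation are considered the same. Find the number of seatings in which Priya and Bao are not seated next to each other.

3600

Without the restriction there are (7)! = 5040 seatings.
Seatings with Priya beside Bao: treat them as a block with 2 internal orders, giving 2 × (6)! = 1440.
Subtracting, 5040 − 1440 = 3600.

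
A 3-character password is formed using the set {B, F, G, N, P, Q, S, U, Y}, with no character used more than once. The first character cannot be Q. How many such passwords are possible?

The first character has 9−1 = 8 choices (anything except Q).
The remaining 2 characters are filled from the other 8 symbols without repetition: 8 × 7 = 56.
Total: 8 × 56 = 448.

448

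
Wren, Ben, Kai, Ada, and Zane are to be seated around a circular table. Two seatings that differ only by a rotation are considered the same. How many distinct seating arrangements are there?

24

Fix one person's seat to break rotational symmetry; the remaining 4 people can be arranged in (4)! = 24 ways.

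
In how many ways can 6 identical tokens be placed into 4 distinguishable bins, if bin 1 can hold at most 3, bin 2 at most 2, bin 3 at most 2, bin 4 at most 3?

Without the upper bounds there are C(9,3) = 84 ways to split 6 among 4 bins.
Subtract solutions that violate a single cap (substitute x_i' = x_i − (cap_i+1)): x_1 ≥ 4 gives C(5,3) = 10; x_2 ≥ 3 gives C(6,3) = 20; x_3 ≥ 3 gives C(6,3) = 20; x_4 ≥ 4 gives C(5,3) = 10. Together 60.
Add back pairs where two caps are both exceeded: 0 + 0 + 0 + 1 + 0 + 0 = 1.
By inclusion–exclusion the count is 84 − 60 + 1 = 25.

25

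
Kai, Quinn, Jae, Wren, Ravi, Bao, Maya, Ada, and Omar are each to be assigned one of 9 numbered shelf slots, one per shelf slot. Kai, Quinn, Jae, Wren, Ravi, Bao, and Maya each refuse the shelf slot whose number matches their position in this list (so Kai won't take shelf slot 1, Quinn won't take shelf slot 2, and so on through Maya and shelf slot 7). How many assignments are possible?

Let Aᵢ (for 1 ≤ i ≤ 7) be the placements that put person i in their forbidden shelf slot. Any j of these fix j positions, leaving (9−j)! ways to fill the rest, and there are C(7,j) ways to pick which j.
By inclusion–exclusion, the number of valid placements is Σ_{j=0}^{7} (−1)^j C(7,j)·(9−j)!.
Computing: 362880 − 282240 + 105840 − 25200 + 4200 − 504 + 42 − 2 = 165016.

165016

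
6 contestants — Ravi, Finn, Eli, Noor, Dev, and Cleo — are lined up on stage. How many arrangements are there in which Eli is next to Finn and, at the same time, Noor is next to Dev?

Treat {Eli,Finn} as one block (2 orders) and {Noor,Dev} as another (2 orders).
That leaves 4 units to arrange: 2 × 2 × 4! = 4 × 24 = 96.

96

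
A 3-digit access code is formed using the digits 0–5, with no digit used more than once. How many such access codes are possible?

This is a permutation of 3 out of 6: P(6,3) = 6!/3!.
6 × 5 × 4 = 120.

120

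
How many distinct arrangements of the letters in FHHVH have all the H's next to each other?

Treat the 3 copies of H as a single block. The multiset to arrange is then {HHH, F, V}, 3 items in all.
All 3 items are distinct, so there are (3)! = 6 arrangements.

6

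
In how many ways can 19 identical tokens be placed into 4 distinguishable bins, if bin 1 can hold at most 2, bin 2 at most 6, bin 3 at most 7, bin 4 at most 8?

31

By stars and bars, unrestricted non-negative solutions to x_1+…+x_4 = 19 number C(19+3,3) = 1540.
Subtract solutions that violate a single cap (substitute x_i' = x_i − (cap_i+1)): x_1 ≥ 3 gives C(19,3) = 969; x_2 ≥ 7 gives C(15,3) = 455; x_3 ≥ 8 gives C(14,3) = 364; x_4 ≥ 9 gives C(13,3) = 286. Together 2074.
Add back pairs where two caps are both exceeded: 220 + 165 + 120 + 35 + 20 + 10 = 570.
Subtract triples: 4 + 1 + 0 + 0 = 5.
By inclusion–exclusion the count is 1540 − 2074 + 570 − 5 = 31.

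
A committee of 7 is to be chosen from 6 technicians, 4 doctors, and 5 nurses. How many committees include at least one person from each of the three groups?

With no constraint there are C(15,7) = 6435 possible selections.
Selections missing a whole group: no technicians → C(9,7) = 36; no doctors → C(11,7) = 330; no nurses → C(10,7) = 120.
Add back selections omitting two groups (i.e. drawn from a single group): C(6,7) + C(4,7) + C(5,7) = 0.
By inclusion–exclusion: 6435 − 486 + 0 = 5949.

5949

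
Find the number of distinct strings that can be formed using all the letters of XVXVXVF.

XVXVXVF has 7 letters with V appearing 3 times and X appearing 3 times.
The number of distinct arrangements is 7!/(3!·3!) = 5040/36 = 140.

140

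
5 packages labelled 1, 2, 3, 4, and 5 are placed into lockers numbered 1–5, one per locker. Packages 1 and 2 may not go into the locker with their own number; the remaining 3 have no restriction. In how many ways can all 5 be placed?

Let Aᵢ (for i ∈ {1, 2}) be the placements that put package i in its forbidden locker. Any j of these fix j positions, leaving (5−j)! ways to fill the rest, and there are C(2,j) ways to pick which j.
By inclusion–exclusion, the number of valid placements is Σ_{j=0}^{2} (−1)^j C(2,j)·(5−j)!.
Computing: 120 − 48 + 6 = 78.

78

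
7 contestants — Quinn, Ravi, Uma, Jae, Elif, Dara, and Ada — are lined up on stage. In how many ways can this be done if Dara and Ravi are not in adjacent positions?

There are 7! = 5040 arrangements in all. If Dara and Ravi are adjacent, merging them into one block gives 2·(6)! = 1440 arrangements.
So 5040 − 1440 = 3600 arrangements keep them apart.

3600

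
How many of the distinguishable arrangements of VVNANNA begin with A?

Fix A in the first position and arrange the remaining 6 letters.
Those 6 letters have N appearing 3 times and V appearing twice, giving (6)!/(3!·2!) = 60.

60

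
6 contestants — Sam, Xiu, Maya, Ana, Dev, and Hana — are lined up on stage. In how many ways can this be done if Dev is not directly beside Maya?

There are 6! = 720 arrangements in all. If Dev and Maya are adjacent, merging them into one block gives 2·(5)! = 240 arrangements.
So 720 − 240 = 480 arrangements keep them apart.

480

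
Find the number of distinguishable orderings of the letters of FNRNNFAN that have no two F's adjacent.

630

There are 8!/(4!·2!) = 840 arrangements of FNRNNFAN in total.
If the two F's are adjacent, glue them into one block, leaving 7 items to arrange: (7)!/(4!) = 210 ways.
Subtracting, 840 − 210 = 630 arrangements keep the F's apart.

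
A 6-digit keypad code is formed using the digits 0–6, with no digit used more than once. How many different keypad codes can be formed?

5040

This is a permutation of 6 out of 7: P(7,6) = 7!/1!.
That product is 7 × 6 × 5 × 4 × 3 × 2 = 5040.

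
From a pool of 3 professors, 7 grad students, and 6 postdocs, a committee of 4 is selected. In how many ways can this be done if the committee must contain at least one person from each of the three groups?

Total 4-person selections from all 16: C(16,4) = 1820.
Subtract selections that omit an entire group: no professors → C(13,4) = 715; no grad students → C(9,4) = 126; no postdocs → C(10,4) = 210.
Add back selections omitting two groups (i.e. drawn from a single group): C(3,4) + C(7,4) + C(6,4) = 50.
By inclusion–exclusion: 1820 − 1051 + 50 = 819.

819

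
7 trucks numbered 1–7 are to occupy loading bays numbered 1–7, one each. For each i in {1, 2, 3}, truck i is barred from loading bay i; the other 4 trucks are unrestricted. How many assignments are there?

3216

Let Aᵢ (for i ∈ {1, 2, 3}) be the placements that put truck i in its forbidden loading bay. Any j of these fix j positions, leaving (7−j)! ways to fill the rest, and there are C(3,j) ways to pick which j.
By inclusion–exclusion, the number of valid placements is Σ_{j=0}^{3} (−1)^j C(3,j)·(7−j)!.
Computing: 5040 − 2160 + 360 − 24 = 3216.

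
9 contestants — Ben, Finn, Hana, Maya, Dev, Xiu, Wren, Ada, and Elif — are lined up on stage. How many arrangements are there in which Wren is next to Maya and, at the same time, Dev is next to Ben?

Treat {Wren,Maya} as one block (2 orders) and {Dev,Ben} as another (2 orders).
That leaves 7 units to arrange: 2 × 2 × 7! = 4 × 5040 = 20160.

20160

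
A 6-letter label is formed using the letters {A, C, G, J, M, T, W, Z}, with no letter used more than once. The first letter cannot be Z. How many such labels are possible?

17640

The first letter has 8−1 = 7 choices (anything except Z).
The remaining 5 letters are filled from the other 7 symbols without repetition: 7 × 6 × 5 × 4 × 3 = 2520.
Total: 7 × 2520 = 17640.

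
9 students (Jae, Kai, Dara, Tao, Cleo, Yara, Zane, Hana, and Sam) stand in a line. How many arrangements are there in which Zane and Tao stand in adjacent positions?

Glue Zane and Tao into one block (2 internal orders), leaving 8 units to arrange in a row.
So the count is 2·(8)! = 80640.

80640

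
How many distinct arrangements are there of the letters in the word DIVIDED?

The 7 letters of DIVIDED have repeats: D appearing 3 times and I appearing twice.
The number of distinct arrangements is 7!/(3!·2!) = 5040/12 = 420.

420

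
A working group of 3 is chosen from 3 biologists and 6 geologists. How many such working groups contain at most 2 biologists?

83

Split by how many biologists are chosen (0 through 2).
Sum: C(3,0)·C(6,3) + C(3,1)·C(6,2) + C(3,2)·C(6,1) = 20 + 45 + 18 = 83.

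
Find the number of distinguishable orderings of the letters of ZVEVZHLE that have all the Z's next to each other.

Treat the 2 copies of Z as a single block. The multiset to arrange is then {ZZ, E, E, H, L, V, V}, 7 items in all.
That gives (7)!/(2!·2!) = 1260 arrangements.

1260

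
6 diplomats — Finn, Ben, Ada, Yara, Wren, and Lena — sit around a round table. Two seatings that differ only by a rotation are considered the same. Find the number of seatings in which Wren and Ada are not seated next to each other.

72

Without the restriction there are (5)! = 120 seatings.
Seatings with Wren beside Ada: treat them as a block with 2 internal orders, giving 2 × (4)! = 48.
Subtracting, 120 − 48 = 72.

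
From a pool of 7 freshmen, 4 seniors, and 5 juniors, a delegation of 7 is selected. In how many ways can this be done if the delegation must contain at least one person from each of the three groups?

10283

With no constraint there are C(16,7) = 11440 possible selections.
Subtract selections that omit an entire group: no freshmen → C(9,7) = 36; no seniors → C(12,7) = 792; no juniors → C(11,7) = 330.
Add back selections omitting two groups (i.e. drawn from a single group): C(7,7) + C(4,7) + C(5,7) = 1.
By inclusion–exclusion: 11440 − 1158 + 1 = 10283.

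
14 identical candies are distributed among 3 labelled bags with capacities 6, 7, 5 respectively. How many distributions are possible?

By stars and bars, unrestricted non-negative solutions to x_1+…+x_3 = 14 number C(14+2,2) = 120.
Subtract solutions that violate a single cap (substitute x_i' = x_i − (cap_i+1)): x_1 ≥ 7 gives C(9,2) = 36; x_2 ≥ 8 gives C(8,2) = 28; x_3 ≥ 6 gives C(10,2) = 45. Together 109.
Add back pairs where two caps are both exceeded: 0 + 3 + 1 = 4.
By inclusion–exclusion the count is 120 − 109 + 4 = 15.

15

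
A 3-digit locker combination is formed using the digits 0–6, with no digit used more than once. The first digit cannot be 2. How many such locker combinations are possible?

180

The first digit has 7−1 = 6 choices (anything except 2).
The remaining 2 digits are filled from the other 6 symbols without repetition: 6 × 5 = 30.
Total: 6 × 30 = 180.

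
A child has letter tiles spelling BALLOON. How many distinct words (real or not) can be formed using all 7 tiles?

1260

The 7 letters of BALLOON have repeats: L appearing twice and O appearing twice.
Dividing 7! = 5040 by 2!·2! = 4 for the repeated letters gives 1260.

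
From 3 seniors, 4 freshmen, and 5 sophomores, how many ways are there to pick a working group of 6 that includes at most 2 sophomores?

Split by how many sophomores are chosen (0 through 2).
Sum: C(5,0)·C(7,6) + C(5,1)·C(7,5) + C(5,2)·C(7,4) = 7 + 105 + 350 = 462.

462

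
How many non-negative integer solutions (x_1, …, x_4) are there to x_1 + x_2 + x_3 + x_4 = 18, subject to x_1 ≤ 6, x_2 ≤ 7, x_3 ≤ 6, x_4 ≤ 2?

19

Ignoring the caps, the number of non-negative solutions to x_1+…+x_4 = 18 is C(21,3) = 1330.
Subtract solutions that violate a single cap (substitute x_i' = x_i − (cap_i+1)): x_1 ≥ 7 gives C(14,3) = 364; x_2 ≥ 8 gives C(13,3) = 286; x_3 ≥ 7 gives C(14,3) = 364; x_4 ≥ 3 gives C(18,3) = 816. Together 1830.
Add back pairs where two caps are both exceeded: 20 + 35 + 165 + 20 + 120 + 165 = 525.
Subtract triples: 0 + 1 + 4 + 1 = 6.
By inclusion–exclusion the count is 1330 − 1830 + 525 − 6 = 19.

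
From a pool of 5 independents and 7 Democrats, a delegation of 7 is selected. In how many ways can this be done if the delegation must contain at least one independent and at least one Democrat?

Total 7-person selections from all 12: C(12,7) = 792.
Selections missing a whole group: no independents → C(7,7) = 1; no Democrats → C(5,7) = 0.
Both groups omitted at once is impossible, so 792 − 1 = 791.

791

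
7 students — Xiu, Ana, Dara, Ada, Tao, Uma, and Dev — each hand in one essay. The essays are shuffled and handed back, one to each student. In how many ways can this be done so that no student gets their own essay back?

1854

This is the derangement count D_7: permutations of 7 items with no fixed point.
By inclusion–exclusion this is Σ_{j=0}^{7} (−1)^j C(7,j)·(7−j)!.
Computing: 5040 − 5040 + 2520 − 840 + 210 − 42 + 7 − 1 = 1854.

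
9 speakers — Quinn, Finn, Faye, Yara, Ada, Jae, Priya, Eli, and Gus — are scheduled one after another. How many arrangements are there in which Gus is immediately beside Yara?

80640

Place the 7 others and the Gus-Yara pair as 8 objects in a line; the pair has 2 internal arrangements.
So the count is 2·(8)! = 80640.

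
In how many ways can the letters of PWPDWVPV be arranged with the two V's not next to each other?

1260

There are 8!/(3!·2!·2!) = 1680 arrangements of PWPDWVPV in total.
Arrangements with the V's together: treat VV as one letter, giving (7)!/(3!·2!) = 420.
Subtracting, 1680 − 420 = 1260 arrangements keep the V's apart.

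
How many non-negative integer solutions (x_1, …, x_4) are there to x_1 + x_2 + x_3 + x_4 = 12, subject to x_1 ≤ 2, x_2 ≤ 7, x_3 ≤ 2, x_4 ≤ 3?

10

Without the upper bounds there are C(15,3) = 455 ways to split 12 among 4 variables.
Subtract solutions that violate a single cap (substitute x_i' = x_i − (cap_i+1)): x_1 ≥ 3 gives C(12,3) = 220; x_2 ≥ 8 gives C(7,3) = 35; x_3 ≥ 3 gives C(12,3) = 220; x_4 ≥ 4 gives C(11,3) = 165. Together 640.
Add back pairs where two caps are both exceeded: 4 + 84 + 56 + 4 + 1 + 56 = 205.
Subtract triples: 0 + 0 + 10 + 0 = 10.
By inclusion–exclusion the count is 455 − 640 + 205 − 10 = 10.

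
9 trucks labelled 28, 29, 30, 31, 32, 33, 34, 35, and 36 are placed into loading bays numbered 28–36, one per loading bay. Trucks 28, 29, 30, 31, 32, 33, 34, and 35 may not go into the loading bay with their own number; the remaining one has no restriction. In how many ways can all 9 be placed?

Let Aᵢ (for 28 ≤ i ≤ 35) be the placements that put truck i in its forbidden loading bay. Any j of these fix j positions, leaving (9−j)! ways to fill the rest, and there are C(8,j) ways to pick which j.
By inclusion–exclusion, the number of valid placements is Σ_{j=0}^{8} (−1)^j C(8,j)·(9−j)!.
Computing: 362880 − 322560 + 141120 − 40320 + 8400 − 1344 + 168 − 16 + 1 = 148329.

148329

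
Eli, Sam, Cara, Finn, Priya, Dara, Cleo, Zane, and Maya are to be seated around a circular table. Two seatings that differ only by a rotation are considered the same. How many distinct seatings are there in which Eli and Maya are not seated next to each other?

Without the restriction there are (8)! = 40320 seatings.
Seatings with Eli beside Maya: treat them as a block with 2 internal orders, giving 2 × (7)! = 10080.
Subtracting, 40320 − 10080 = 30240.

30240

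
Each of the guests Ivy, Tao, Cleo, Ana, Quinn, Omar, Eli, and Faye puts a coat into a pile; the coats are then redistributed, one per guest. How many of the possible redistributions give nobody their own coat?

14833

Count assignments avoiding every fixed point. For any j of the 8 guests fixed to their own coat, the other 8−j can be arranged in (8−j)! ways.
By inclusion–exclusion this is Σ_{j=0}^{8} (−1)^j C(8,j)·(8−j)!.
Computing: 40320 − 40320 + 20160 − 6720 + 1680 − 336 + 56 − 8 + 1 = 14833.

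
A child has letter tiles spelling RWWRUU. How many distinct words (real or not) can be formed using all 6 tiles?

90

The 6 letters of RWWRUU have repeats: R appearing twice, U appearing twice, and W appearing twice.
The number of distinct arrangements is 6!/(2!·2!·2!) = 720/8 = 90.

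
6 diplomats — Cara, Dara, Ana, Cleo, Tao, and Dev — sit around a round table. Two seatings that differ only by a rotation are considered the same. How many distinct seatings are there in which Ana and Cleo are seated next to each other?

Treat {Ana, Cleo} as one unit (2 internal orders) and seat the resulting 5 units around the table: (4)! circular arrangements.
So 2 × (4)! = 2 × 24 = 48.

48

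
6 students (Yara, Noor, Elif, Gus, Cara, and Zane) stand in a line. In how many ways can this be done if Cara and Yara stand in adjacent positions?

240

Glue Cara and Yara into one block (2 internal orders), leaving 5 units to arrange in a row.
That gives 2 × 5! = 2 × 120 = 240.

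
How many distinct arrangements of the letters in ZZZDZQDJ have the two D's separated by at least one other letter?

630

Total arrangements of ZZZDZQDJ: 8!/(4!·2!) = 840.
If the two D's are adjacent, glue them into one block, leaving 7 items to arrange: (7)!/(4!) = 210 ways.
Subtracting, 840 − 210 = 630 arrangements keep the D's apart.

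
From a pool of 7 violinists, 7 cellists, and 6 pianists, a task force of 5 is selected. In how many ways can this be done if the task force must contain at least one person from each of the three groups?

With no constraint there are C(20,5) = 15504 possible selections.
Selections missing a whole group: no violinists → C(13,5) = 1287; no cellists → C(13,5) = 1287; no pianists → C(14,5) = 2002.
Add back selections omitting two groups (i.e. drawn from a single group): C(7,5) + C(7,5) + C(6,5) = 48.
By inclusion–exclusion: 15504 − 4576 + 48 = 10976.

10976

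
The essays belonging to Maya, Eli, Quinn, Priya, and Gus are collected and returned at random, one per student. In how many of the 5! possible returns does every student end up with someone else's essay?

44

This is the derangement count D_5: permutations of 5 items with no fixed point.
By inclusion–exclusion this is Σ_{j=0}^{5} (−1)^j C(5,j)·(5−j)!.
Computing: 120 − 120 + 60 − 20 + 5 − 1 = 44.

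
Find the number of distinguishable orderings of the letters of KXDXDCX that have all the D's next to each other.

Treat the 2 copies of D as a single block. The multiset to arrange is then {DD, C, K, X, X, X}, 6 items in all.
That gives (6)!/(3!) = 120 arrangements.

120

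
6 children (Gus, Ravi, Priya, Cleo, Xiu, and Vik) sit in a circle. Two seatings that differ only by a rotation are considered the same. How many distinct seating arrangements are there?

Around a circle, 6 distinct people have 6!/6 = (5)! = 120 rotationally distinct seatings.

120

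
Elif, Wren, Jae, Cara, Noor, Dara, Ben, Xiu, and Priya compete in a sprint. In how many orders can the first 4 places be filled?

3024

This is an ordered selection of 4 from 9: P(9,4).
That gives 9 × 8 × 7 × 6 = 3024.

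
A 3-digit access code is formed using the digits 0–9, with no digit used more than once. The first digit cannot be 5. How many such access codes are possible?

648

The first digit has 10−1 = 9 choices (anything except 5).
The remaining 2 digits are filled from the other 9 symbols without repetition: 9 × 8 = 72.
Total: 9 × 72 = 648.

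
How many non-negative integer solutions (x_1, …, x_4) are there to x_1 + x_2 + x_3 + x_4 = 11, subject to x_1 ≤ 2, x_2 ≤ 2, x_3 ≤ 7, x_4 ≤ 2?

Without the upper bounds there are C(14,3) = 364 ways to split 11 among 4 variables.
Subtract solutions that violate a single cap (substitute x_i' = x_i − (cap_i+1)): x_1 ≥ 3 gives C(11,3) = 165; x_2 ≥ 3 gives C(11,3) = 165; x_3 ≥ 8 gives C(6,3) = 20; x_4 ≥ 3 gives C(11,3) = 165. Together 515.
Add back pairs where two caps are both exceeded: 56 + 1 + 56 + 1 + 56 + 1 = 171.
Subtract triples: 0 + 10 + 0 + 0 = 10.
By inclusion–exclusion the count is 364 − 515 + 171 − 10 = 10.

10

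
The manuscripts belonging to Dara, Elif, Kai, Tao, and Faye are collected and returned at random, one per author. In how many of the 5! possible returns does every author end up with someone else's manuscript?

This is the derangement count D_5: permutations of 5 items with no fixed point.
By inclusion–exclusion this is Σ_{j=0}^{5} (−1)^j C(5,j)·(5−j)!.
Computing: 120 − 120 + 60 − 20 + 5 − 1 = 44.

44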